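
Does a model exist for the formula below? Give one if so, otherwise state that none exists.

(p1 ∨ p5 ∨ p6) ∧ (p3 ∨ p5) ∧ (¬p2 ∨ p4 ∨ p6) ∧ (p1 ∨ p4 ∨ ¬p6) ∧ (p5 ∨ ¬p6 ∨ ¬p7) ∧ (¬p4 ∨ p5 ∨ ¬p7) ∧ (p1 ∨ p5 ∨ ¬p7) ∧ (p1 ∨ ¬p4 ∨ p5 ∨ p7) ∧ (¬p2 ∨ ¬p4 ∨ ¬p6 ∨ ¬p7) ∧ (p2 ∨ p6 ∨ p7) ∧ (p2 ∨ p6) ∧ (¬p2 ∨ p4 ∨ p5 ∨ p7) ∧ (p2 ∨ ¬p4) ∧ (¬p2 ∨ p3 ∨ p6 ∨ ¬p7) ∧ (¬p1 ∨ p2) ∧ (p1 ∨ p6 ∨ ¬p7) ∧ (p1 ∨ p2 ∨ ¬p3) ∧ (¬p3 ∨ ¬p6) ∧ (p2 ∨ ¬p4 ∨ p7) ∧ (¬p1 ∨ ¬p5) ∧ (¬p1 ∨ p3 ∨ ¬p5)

p1: True; p2: True; p3: True; p4: True; p5: False; p6: False; p7: False

Set p1 = True.
  then (¬p1 ∨ p2) forces p2 = True.
  then (¬p1 ∨ ¬p5) forces p5 = False.
  then (p3 ∨ p5) forces p3 = True.
  then (¬p3 ∨ ¬p6) forces p6 = False.
  then (¬p2 ∨ p4 ∨ p6) forces p4 = True.
  then (¬p4 ∨ p5 ∨ ¬p7) forces p7 = False.
All clauses satisfied.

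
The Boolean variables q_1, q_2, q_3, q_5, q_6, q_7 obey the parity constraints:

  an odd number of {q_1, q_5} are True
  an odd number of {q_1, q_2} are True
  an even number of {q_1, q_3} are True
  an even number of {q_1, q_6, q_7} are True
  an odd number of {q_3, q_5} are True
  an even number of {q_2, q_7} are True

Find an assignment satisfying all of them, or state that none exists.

q_1=T, q_2=F, q_3=T, q_5=F, q_6=T, q_7=F

{q_1, q_5}: 1 true → odd ✓
{q_1, q_2}: 1 true → odd ✓
{q_1, q_3}: 2 true → even ✓
{q_1, q_6, q_7}: 2 true → even ✓
{q_3, q_5}: 1 true → odd ✓
{q_2, q_7}: 0 true → even ✓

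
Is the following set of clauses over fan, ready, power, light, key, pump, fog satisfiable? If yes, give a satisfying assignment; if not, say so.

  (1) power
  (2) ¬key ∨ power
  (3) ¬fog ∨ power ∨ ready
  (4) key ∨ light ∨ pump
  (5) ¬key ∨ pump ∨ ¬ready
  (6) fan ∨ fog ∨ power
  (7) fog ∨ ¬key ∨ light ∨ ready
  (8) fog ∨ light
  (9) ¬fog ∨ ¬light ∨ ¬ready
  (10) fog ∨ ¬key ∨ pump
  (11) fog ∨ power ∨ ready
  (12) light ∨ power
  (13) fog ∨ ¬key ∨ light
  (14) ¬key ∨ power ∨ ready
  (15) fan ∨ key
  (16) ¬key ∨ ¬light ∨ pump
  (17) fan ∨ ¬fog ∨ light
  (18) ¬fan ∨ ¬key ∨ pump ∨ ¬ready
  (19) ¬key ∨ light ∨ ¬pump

Unit clause (power) forces power = True.
Set fan = True.
Set ready = True.
Set light = True.
  then (¬fog ∨ ¬light ∨ ¬ready) forces fog = False.
Set key = False.
Set pump = False.
All clauses satisfied.

fan = True, ready = True, power = True, light = True, key = False, pump = False, fog = False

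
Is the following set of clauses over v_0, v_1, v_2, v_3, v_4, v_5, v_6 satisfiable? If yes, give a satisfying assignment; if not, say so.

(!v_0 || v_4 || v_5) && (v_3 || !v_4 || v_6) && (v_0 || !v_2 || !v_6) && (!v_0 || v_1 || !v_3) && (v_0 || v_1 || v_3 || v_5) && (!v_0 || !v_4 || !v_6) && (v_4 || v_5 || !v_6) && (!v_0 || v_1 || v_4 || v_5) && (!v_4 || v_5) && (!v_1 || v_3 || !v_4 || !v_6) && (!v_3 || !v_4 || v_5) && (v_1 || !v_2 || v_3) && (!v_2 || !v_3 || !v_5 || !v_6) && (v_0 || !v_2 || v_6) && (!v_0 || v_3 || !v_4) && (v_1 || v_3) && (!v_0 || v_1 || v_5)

Set v_0 = True.
Try v_1 = False:
  (!v_0 || v_1 || !v_3) forces v_3 = False.
  clause (v_1 || v_3) is falsified — backtrack.
So v_1 = True.
Set v_2 = True.
Set v_3 = True.
Set v_4 = False.
  then (!v_0 || v_4 || v_5) forces v_5 = True.
  then (!v_2 || !v_3 || !v_5 || !v_6) forces v_6 = False.
All clauses satisfied.

v_0 = True, v_1 = True, v_2 = True, v_3 = True, v_4 = False, v_5 = True, v_6 = False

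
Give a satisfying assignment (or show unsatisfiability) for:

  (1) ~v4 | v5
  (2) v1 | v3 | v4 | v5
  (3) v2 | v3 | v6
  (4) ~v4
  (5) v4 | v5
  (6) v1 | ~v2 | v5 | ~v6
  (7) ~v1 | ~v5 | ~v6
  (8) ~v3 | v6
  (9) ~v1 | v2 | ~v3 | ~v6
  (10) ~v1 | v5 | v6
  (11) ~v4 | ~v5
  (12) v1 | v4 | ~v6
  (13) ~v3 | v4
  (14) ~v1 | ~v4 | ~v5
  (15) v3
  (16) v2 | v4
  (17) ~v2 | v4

Case v3 = True:
  (~v4) forces v4 = False.
  Clause (~v3 | v4) is falsified — contradiction.
Case v3 = False:
  Clause (v3) is falsified — contradiction.
Both cases fail, so the formula is unsatisfiable.

The formula is unsatisfiable.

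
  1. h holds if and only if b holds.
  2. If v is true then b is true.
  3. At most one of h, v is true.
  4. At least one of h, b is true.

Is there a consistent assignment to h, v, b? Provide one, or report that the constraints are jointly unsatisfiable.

h=T, v=F, b=T

  (1) h=T, b=T — same ✓
  (2) v=F ⇒ b: vacuous ✓
  (3) {h, v}: 1 true — at most one ✓
  (4) {h, b}: 2 true — at least one ✓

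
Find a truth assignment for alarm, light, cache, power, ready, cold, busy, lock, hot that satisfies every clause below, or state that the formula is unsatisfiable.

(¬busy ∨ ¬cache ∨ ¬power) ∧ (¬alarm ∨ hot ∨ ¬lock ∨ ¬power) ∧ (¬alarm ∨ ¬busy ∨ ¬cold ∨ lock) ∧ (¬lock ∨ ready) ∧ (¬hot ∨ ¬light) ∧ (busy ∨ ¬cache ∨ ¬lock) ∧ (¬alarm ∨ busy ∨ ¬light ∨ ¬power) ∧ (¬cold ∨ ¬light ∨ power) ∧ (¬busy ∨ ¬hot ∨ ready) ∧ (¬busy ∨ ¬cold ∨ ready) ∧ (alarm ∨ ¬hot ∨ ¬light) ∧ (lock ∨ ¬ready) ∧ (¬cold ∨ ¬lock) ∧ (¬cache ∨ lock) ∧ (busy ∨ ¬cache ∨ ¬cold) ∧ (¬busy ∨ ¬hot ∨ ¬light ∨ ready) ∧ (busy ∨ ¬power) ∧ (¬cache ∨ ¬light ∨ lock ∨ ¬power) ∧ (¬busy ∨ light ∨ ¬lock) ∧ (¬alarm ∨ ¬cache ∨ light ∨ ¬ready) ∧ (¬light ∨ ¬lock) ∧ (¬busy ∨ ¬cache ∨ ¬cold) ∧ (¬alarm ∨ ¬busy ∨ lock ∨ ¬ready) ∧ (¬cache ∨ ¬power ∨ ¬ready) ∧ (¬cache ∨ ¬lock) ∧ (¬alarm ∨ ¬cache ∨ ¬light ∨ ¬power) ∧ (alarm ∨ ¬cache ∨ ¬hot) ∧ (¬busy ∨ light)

Set alarm = False.
Set light = False.
  then (¬busy ∨ light) forces busy = False.
  then (busy ∨ ¬power) forces power = False.
Try cache = True:
  (busy ∨ ¬cache ∨ ¬lock) forces lock = False.
  clause (¬cache ∨ lock) is falsified — backtrack.
So cache = False.
Set ready = False.
  then (¬lock ∨ ready) forces lock = False.
Set cold = True.
Set hot = True.
All clauses satisfied.

alarm = False; light = False; cache = False; power = False; ready = False; cold = True; busy = False; lock = False; hot = True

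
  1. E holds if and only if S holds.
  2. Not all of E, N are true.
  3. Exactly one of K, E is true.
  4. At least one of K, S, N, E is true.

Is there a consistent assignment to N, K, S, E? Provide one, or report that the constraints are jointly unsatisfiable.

N = False; K = False; S = True; E = True

  (1) E=T, S=T — same ✓
  (2) {E, N}: 1/2 true — not all ✓
  (3) {K, E}: 1 true — exactly one ✓
  (4) {K, S, N, E}: 2 true — at least one ✓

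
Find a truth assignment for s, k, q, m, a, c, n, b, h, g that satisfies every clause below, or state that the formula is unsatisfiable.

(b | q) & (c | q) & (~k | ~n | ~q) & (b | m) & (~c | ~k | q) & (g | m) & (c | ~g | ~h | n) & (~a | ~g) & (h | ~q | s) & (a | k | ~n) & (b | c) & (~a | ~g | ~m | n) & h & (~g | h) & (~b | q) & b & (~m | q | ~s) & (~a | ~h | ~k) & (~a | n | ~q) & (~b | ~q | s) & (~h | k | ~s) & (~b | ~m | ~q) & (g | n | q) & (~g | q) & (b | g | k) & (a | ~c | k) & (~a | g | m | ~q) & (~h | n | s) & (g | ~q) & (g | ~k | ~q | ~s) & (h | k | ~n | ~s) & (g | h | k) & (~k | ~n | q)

Unit clause (h) forces h = True.
Unit clause (b) forces b = True.
In (~b | q) only q is left, so q = True.
In (~b | ~q | s) only s is left, so s = True.
In (~h | k | ~s) only k is left, so k = True.
In (~b | ~m | ~q) only ~m is left, so m = False.
In (g | ~q) only g is left, so g = True.
In (~k | ~n | ~q) only ~n is left, so n = False.
In (c | ~g | ~h | n) only c is left, so c = True.
In (~a | ~g) only ~a is left, so a = False.
All clauses satisfied.

s: True, k: True, q: True, m: False, a: False, c: True, n: False, b: True, h: True, g: True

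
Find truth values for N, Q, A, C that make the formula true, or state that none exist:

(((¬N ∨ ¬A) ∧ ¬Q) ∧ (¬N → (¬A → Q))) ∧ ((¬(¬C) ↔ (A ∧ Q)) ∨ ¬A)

N = False; Q = False; A = True; C = False

  ((¬N ∨ ¬A) ∧ ¬Q) ∧ (¬N → (¬A → Q)) = True
    (¬N ∨ ¬A) ∧ ¬Q = True
      ¬N ∨ ¬A = True
        ¬N = True
        ¬A = False
      ¬Q = True
    ¬N → (¬A → Q) = True
      ¬N = True
      ¬A → Q = True
        ¬A = False
  (¬(¬C) ↔ (A ∧ Q)) ∨ ¬A = True
    ¬(¬C) ↔ (A ∧ Q) = True
      ¬(¬C) = False
        ¬C = True
      A ∧ Q = False
    ¬A = False
Both conjuncts True, so the formula holds.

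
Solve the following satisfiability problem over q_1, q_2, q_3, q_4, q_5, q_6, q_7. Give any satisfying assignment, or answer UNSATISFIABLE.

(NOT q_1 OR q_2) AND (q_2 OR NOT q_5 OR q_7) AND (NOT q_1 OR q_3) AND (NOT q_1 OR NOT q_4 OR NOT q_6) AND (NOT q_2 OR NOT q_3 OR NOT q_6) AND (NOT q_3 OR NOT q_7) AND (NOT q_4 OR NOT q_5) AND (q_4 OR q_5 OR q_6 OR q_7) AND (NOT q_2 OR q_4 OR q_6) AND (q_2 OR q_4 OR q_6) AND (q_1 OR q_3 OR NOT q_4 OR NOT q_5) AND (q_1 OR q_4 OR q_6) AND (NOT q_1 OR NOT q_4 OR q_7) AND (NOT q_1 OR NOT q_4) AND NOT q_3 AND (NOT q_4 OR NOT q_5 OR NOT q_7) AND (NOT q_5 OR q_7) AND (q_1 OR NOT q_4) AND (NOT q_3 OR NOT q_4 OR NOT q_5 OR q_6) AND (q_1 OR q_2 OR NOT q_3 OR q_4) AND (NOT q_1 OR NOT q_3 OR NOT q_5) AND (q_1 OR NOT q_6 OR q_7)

Unit clause (NOT q_3) forces q_3 = False.
In (NOT q_1 OR q_3) only NOT q_1 is left, so q_1 = False.
In (q_1 OR NOT q_4) only NOT q_4 is left, so q_4 = False.
In (q_1 OR q_4 OR q_6) only q_6 is left, so q_6 = True.
In (q_1 OR NOT q_6 OR q_7) only q_7 is left, so q_7 = True.
Set q_2 = False.
Set q_5 = False.
All clauses satisfied.

q_1 = False, q_2 = False, q_3 = False, q_4 = False, q_5 = False, q_6 = True, q_7 = True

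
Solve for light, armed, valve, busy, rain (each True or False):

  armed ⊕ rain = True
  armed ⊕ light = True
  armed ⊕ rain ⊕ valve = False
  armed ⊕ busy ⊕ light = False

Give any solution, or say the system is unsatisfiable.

light: True, armed: False, valve: True, busy: True, rain: True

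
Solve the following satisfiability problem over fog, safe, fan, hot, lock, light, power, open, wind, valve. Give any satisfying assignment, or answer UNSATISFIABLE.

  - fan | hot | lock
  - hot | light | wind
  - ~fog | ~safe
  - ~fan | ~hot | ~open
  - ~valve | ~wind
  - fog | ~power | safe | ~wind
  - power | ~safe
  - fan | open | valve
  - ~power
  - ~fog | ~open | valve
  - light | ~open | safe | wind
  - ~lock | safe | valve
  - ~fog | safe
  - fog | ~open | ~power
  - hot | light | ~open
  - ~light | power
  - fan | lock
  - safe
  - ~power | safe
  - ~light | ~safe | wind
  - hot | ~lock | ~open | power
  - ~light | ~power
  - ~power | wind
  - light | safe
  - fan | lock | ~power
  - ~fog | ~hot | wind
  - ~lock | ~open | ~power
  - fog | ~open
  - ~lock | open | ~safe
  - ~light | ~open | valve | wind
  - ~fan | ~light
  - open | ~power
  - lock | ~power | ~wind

The formula is unsatisfiable.

Case power = True:
  Clause (~power) is falsified — contradiction.
Case power = False:
  (power | ~safe) forces safe = False.
  Clause (safe) is falsified — contradiction.
Both cases fail, so the formula is unsatisfiable.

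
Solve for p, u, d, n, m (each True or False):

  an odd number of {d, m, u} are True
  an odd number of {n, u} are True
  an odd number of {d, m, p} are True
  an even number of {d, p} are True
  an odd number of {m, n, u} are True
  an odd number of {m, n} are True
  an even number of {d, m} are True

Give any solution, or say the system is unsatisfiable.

Adding constraints 2, 3, 4, 5 mod 2: every variable appears an even number of times on the left, so the left side is 0.
But the right sides sum to 1 (mod 2). 0 ≠ 1 — the system is inconsistent.

UNSATISFIABLE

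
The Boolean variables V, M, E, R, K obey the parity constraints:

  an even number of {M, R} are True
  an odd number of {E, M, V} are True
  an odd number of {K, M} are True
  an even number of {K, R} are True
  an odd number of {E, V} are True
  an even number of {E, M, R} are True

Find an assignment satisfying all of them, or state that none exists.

Unsatisfiable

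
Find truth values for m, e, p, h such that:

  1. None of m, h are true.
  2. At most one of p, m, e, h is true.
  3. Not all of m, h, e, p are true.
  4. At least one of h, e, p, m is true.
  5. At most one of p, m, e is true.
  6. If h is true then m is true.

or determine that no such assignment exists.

m=F; e=F; p=T; h=F

  (1) {m, h}: 0 true — none ✓
  (2) {p, m, e, h}: 1 true — at most one ✓
  (3) {m, h, e, p}: 1/4 true — not all ✓
  (4) {h, e, p, m}: 1 true — at least one ✓
  (5) {p, m, e}: 1 true — at most one ✓
  (6) h=F ⇒ m: vacuous ✓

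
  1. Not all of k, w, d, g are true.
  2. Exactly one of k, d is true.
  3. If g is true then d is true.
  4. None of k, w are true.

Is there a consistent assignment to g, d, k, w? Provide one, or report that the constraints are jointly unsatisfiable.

g = True, d = True, k = False, w = False

  (1) {k, w, d, g}: 2/4 true — not all ✓
  (2) {k, d}: 1 true — exactly one ✓
  (3) g=T ⇒ d: T ✓
  (4) {k, w}: 0 true — none ✓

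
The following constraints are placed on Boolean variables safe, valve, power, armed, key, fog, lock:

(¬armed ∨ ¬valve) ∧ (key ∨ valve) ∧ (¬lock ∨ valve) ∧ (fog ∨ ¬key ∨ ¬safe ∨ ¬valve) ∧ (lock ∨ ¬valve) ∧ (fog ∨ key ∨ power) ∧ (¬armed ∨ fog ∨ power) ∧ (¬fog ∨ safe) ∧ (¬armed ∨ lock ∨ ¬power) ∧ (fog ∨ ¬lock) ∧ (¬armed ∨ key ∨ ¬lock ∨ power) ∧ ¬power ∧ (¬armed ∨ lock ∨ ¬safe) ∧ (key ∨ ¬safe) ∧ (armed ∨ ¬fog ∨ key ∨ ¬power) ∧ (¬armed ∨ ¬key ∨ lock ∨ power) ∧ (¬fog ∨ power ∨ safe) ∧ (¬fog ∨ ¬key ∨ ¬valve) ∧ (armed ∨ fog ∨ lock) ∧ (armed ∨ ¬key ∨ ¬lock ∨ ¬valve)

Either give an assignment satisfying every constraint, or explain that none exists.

Unit clause (¬power) forces power = False.
Try safe = False:
  (¬fog ∨ safe) forces fog = False.
  (fog ∨ key ∨ power) forces key = True.
  (¬armed ∨ fog ∨ power) forces armed = False.
  (fog ∨ ¬lock) forces lock = False.
  clause (armed ∨ fog ∨ lock) is falsified — backtrack.
So safe = True.
  then (key ∨ ¬safe) forces key = True.
Set valve = False.
  then (¬lock ∨ valve) forces lock = False.
  then (¬armed ∨ lock ∨ ¬safe) forces armed = False.
  then (armed ∨ fog ∨ lock) forces fog = True.
All clauses satisfied.

safe = True, valve = False, power = False, armed = False, key = True, fog = True, lock = False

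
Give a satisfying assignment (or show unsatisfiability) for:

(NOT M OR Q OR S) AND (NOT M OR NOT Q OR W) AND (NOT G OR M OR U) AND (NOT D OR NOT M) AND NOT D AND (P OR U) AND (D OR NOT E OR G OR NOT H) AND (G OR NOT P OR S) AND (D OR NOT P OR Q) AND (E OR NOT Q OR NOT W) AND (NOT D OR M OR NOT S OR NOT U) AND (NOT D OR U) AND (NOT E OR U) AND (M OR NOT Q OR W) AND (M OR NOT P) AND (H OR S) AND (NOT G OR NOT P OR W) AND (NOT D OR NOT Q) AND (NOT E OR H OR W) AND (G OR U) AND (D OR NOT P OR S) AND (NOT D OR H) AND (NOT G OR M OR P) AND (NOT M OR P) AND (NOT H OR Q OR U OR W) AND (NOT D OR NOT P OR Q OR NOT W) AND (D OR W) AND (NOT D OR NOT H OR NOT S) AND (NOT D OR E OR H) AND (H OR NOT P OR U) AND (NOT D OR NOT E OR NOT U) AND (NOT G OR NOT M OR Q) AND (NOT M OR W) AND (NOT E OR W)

Unit clause (NOT D) forces D = False.
In (D OR W) only W is left, so W = True.
Set S = True.
Set Q = False.
  then (D OR NOT P OR Q) forces P = False.
  then (NOT M OR P) forces M = False.
  then (P OR U) forces U = True.
  then (NOT G OR M OR P) forces G = False.
Set E = True.
  then (D OR NOT E OR G OR NOT H) forces H = False.
All clauses satisfied.

W = True; S = True; Q = False; M = False; P = False; E = True; U = True; G = False; D = False; H = False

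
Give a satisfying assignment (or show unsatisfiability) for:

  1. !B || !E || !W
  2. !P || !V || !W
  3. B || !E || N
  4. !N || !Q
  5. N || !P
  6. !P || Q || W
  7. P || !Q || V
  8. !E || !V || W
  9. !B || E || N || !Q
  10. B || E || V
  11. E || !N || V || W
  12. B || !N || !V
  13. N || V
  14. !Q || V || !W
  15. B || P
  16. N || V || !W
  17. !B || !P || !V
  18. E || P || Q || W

V: True, B: True, W: True, E: False, Q: False, N: False, P: False

Set V = True.
Try B = False:
  (B || !N || !V) forces N = False.
  (B || !E || N) forces E = False.
  (N || !P) forces P = False.
  clause (B || P) is falsified — backtrack.
So B = True.
  then (!B || !P || !V) forces P = False.
Try W = False:
  (!E || !V || W) forces E = False.
  (E || P || Q || W) forces Q = True.
  (!N || !Q) forces N = False.
  clause (!B || E || N || !Q) is falsified — backtrack.
So W = True.
  then (!B || !E || !W) forces E = False.
Set Q = False.
Set N = False.
All clauses satisfied.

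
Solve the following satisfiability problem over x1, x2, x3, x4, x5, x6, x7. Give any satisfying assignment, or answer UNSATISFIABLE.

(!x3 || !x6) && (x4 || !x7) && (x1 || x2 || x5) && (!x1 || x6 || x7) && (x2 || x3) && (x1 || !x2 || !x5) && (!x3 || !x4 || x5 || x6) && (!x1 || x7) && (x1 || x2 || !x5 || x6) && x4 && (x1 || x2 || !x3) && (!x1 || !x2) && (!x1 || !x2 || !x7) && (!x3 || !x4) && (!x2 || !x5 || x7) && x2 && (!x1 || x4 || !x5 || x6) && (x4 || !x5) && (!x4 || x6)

Unit clause (x4) forces x4 = True.
In (!x3 || !x4) only !x3 is left, so x3 = False.
Unit clause (x2) forces x2 = True.
In (!x4 || x6) only x6 is left, so x6 = True.
In (!x1 || !x2) only !x1 is left, so x1 = False.
In (x1 || !x2 || !x5) only !x5 is left, so x5 = False.
Set x7 = False.
All clauses satisfied.

x1: False, x2: True, x3: False, x4: True, x5: False, x6: True, x7: False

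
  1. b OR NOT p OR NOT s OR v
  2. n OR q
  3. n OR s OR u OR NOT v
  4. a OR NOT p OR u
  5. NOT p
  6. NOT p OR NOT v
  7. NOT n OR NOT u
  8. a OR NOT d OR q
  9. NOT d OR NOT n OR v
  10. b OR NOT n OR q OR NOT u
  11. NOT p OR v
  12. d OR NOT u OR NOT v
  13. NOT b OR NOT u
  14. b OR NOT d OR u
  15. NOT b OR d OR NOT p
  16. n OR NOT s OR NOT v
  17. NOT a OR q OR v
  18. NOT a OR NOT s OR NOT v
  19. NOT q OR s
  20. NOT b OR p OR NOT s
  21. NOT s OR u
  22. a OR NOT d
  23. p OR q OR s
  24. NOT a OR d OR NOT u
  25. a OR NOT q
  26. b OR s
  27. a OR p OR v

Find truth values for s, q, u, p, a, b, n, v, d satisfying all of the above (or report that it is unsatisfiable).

Unit clause (NOT p) forces p = False.
Try s = False:
  (NOT q OR s) forces q = False.
  clause (p OR q OR s) is falsified — backtrack.
So s = True.
  then (NOT b OR p OR NOT s) forces b = False.
  then (NOT s OR u) forces u = True.
  then (NOT n OR NOT u) forces n = False.
  then (n OR NOT s OR NOT v) forces v = False.
  then (a OR p OR v) forces a = True.
  then (n OR q) forces q = True.
  then (NOT a OR d OR NOT u) forces d = True.
All clauses satisfied.

s: True, q: True, u: True, p: False, a: True, b: False, n: False, v: False, d: True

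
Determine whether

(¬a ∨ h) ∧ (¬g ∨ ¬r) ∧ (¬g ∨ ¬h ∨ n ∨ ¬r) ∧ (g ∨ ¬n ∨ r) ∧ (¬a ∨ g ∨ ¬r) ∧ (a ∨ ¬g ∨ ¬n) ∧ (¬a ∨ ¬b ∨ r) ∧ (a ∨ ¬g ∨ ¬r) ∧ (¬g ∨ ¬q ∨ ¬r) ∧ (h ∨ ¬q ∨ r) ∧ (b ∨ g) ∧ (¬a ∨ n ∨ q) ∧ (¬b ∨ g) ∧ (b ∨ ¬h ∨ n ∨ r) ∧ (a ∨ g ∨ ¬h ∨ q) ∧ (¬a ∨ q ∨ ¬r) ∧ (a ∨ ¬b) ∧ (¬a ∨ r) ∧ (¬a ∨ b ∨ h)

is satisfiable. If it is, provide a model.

r = False; h = False; q = False; n = False; b = False; g = True; a = False

Try r = True:
  (¬g ∨ ¬r) forces g = False.
  (¬a ∨ g ∨ ¬r) forces a = False.
  (b ∨ g) forces b = True.
  clause (¬b ∨ g) is falsified — backtrack.
So r = False.
  then (¬a ∨ r) forces a = False.
  then (a ∨ ¬b) forces b = False.
  then (b ∨ g) forces g = True.
  then (a ∨ ¬g ∨ ¬n) forces n = False.
  then (b ∨ ¬h ∨ n ∨ r) forces h = False.
  then (h ∨ ¬q ∨ r) forces q = False.
All clauses satisfied.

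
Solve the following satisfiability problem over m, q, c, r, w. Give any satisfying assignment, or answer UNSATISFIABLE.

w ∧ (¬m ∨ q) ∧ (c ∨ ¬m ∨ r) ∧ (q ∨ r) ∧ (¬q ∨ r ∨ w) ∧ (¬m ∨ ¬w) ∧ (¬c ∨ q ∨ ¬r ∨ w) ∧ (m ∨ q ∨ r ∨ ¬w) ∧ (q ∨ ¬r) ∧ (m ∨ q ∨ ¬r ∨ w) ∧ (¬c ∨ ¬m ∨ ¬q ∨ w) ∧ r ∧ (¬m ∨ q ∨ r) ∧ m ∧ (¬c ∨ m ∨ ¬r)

Unsatisfiable

Case m = True:
  (w) forces w = True.
  Clause (¬m ∨ ¬w) is falsified — contradiction.
Case m = False:
  Clause (m) is falsified — contradiction.
Both cases fail, so the formula is unsatisfiable.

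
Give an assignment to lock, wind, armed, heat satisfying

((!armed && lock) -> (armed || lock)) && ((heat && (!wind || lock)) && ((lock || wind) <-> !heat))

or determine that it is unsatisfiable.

lock=F, wind=F, armed=F, heat=T

  (!armed && lock) -> (armed || lock) = True
    !armed && lock = False
      !armed = True
    armed || lock = False
  (heat && (!wind || lock)) && ((lock || wind) <-> !heat) = True
    heat && (!wind || lock) = True
      !wind || lock = True
        !wind = True
    (lock || wind) <-> !heat = True
      lock || wind = False
      !heat = False
Both conjuncts True, so the formula holds.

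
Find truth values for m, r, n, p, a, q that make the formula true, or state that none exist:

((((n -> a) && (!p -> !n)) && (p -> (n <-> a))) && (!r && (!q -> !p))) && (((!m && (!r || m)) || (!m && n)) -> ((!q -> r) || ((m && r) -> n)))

m: False, r: False, n: False, p: False, a: True, q: False

  (((n -> a) && (!p -> !n)) && (p -> (n <-> a))) && (!r && (!q -> !p)) = True
    ((n -> a) && (!p -> !n)) && (p -> (n <-> a)) = True
      (n -> a) && (!p -> !n) = True
        n -> a = True
        !p -> !n = True
          !p = True
          !n = True
      p -> (n <-> a) = True
        n <-> a = False
    !r && (!q -> !p) = True
      !r = True
      !q -> !p = True
        !q = True
        !p = True
  ((!m && (!r || m)) || (!m && n)) -> ((!q -> r) || ((m && r) -> n)) = True
    (!m && (!r || m)) || (!m && n) = True
      !m && (!r || m) = True
        !m = True
        !r || m = True
          !r = True
      !m && n = False
        !m = True
    (!q -> r) || ((m && r) -> n) = True
      !q -> r = False
        !q = True
      (m && r) -> n = True
        m && r = False
Both conjuncts True, so the formula holds.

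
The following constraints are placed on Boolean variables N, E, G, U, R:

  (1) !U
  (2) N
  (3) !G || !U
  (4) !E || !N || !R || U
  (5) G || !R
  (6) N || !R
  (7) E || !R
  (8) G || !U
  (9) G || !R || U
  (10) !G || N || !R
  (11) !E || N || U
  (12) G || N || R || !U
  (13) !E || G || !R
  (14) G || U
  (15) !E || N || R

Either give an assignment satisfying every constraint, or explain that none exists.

N = True, E = True, G = True, U = False, R = False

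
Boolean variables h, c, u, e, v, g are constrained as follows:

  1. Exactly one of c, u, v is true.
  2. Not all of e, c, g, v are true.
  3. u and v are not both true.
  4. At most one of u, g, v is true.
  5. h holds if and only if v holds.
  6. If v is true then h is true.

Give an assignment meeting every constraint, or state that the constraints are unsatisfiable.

h = False, c = True, u = False, e = False, v = False, g = True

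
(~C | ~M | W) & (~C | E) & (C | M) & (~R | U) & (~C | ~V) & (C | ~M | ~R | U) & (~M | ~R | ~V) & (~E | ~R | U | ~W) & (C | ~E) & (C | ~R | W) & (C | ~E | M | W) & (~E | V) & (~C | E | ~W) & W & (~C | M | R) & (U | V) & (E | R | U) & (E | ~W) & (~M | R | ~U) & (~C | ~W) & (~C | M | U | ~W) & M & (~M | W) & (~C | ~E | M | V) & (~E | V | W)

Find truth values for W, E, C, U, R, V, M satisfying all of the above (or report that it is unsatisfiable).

The formula is unsatisfiable.

Case W = True:
  (E | ~W) forces E = True.
  (C | ~E) forces C = True.
  Clause (~C | ~W) is falsified — contradiction.
Case W = False:
  Clause (W) is falsified — contradiction.
Both cases fail, so the formula is unsatisfiable.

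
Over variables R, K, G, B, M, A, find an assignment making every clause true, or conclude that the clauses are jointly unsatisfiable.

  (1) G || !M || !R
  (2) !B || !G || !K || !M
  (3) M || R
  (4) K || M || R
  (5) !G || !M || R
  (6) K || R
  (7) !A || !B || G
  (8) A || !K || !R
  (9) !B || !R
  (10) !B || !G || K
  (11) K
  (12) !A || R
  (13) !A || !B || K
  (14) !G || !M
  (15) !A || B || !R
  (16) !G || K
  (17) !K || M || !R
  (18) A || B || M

R = False; K = True; G = False; B = False; M = True; A = False

Unit clause (K) forces K = True.
Set R = False.
  then (M || R) forces M = True.
  then (!G || !M || R) forces G = False.
  then (!A || R) forces A = False.
Set B = False.
All clauses satisfied.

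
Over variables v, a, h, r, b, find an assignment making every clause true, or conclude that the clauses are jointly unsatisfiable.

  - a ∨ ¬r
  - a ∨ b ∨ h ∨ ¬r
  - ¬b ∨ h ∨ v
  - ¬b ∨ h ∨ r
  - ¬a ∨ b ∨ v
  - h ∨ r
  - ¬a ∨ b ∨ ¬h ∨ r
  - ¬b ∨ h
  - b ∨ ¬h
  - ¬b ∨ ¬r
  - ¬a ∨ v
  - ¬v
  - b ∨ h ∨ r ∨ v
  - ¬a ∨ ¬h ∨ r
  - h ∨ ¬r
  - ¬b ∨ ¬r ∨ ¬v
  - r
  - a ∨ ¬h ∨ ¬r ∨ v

Unsatisfiable

Case v = True:
  Clause (¬v) is falsified — contradiction.
Case v = False:
  (¬a ∨ v) forces a = False.
  (a ∨ ¬r) forces r = False.
  Clause (r) is falsified — contradiction.
Both cases fail, so the formula is unsatisfiable.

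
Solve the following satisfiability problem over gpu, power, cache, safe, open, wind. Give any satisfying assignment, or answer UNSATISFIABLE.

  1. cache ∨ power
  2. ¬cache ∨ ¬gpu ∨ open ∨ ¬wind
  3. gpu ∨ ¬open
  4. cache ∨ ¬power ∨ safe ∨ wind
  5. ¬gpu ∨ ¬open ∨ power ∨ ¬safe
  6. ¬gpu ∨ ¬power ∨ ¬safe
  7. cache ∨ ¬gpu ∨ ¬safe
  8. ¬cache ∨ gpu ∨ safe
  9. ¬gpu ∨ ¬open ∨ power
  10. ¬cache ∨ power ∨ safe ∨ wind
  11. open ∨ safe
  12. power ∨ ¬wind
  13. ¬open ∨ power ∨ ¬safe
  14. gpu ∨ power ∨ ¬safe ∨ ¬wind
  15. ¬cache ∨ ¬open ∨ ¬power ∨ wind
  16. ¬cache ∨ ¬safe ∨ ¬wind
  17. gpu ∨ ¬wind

gpu=T, power=F, cache=T, safe=T, open=F, wind=F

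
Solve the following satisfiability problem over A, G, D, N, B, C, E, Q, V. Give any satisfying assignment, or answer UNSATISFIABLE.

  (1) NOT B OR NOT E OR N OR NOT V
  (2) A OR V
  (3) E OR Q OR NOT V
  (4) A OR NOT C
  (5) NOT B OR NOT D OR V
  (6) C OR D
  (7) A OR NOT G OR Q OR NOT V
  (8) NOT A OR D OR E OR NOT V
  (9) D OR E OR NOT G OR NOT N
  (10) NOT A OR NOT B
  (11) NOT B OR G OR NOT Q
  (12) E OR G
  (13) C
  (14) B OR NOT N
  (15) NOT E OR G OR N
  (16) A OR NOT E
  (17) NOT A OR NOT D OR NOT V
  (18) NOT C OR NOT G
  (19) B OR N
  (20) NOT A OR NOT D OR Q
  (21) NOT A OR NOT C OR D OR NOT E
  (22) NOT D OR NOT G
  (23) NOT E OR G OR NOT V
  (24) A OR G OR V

Case C = True:
  (A OR NOT C) forces A = True.
  (NOT A OR NOT B) forces B = False.
  (B OR NOT N) forces N = False.
  Clause (B OR N) is falsified — contradiction.
Case C = False:
  Clause (C) is falsified — contradiction.
Both cases fail, so the formula is unsatisfiable.

Unsatisfiable — no assignment works.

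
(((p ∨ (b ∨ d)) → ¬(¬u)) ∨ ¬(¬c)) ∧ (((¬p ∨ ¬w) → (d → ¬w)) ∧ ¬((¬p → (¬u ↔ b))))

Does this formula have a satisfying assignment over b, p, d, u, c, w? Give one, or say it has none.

b: False, p: False, d: False, u: False, c: False, w: True

  ((p ∨ (b ∨ d)) → ¬(¬u)) ∨ ¬(¬c) = True
    (p ∨ (b ∨ d)) → ¬(¬u) = True
      p ∨ (b ∨ d) = False
        b ∨ d = False
      ¬(¬u) = False
        ¬u = True
    ¬(¬c) = False
      ¬c = True
  ((¬p ∨ ¬w) → (d → ¬w)) ∧ ¬((¬p → (¬u ↔ b))) = True
    (¬p ∨ ¬w) → (d → ¬w) = True
      ¬p ∨ ¬w = True
        ¬p = True
        ¬w = False
      d → ¬w = True
        ¬w = False
    ¬((¬p → (¬u ↔ b))) = True
      ¬p → (¬u ↔ b) = False
        ¬p = True
        ¬u ↔ b = False
          ¬u = True
Both conjuncts True, so the formula holds.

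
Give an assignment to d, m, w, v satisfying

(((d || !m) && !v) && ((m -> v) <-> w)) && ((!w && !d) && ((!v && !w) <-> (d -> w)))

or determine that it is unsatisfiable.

Unsatisfiable

Case d = True: the conjunct !d is False.
Case d = False: the formula simplifies to ((!m && !v) && ((m -> v) <-> w)) && (!w && (!v && !w)).
  m = True: the conjunct !m is False.
  m = False: simplifies to (!v && w) && (!w && (!v && !w)).
    w = True: the conjunct !w is False.
    w = False: the conjunct w is False.
Both cases fail — unsatisfiable.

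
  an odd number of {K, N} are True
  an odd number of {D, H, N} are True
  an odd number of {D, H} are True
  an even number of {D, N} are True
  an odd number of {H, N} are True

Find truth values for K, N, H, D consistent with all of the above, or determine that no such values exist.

K: True, N: False, H: True, D: False

{K, N}: 1 true → odd ✓
{D, H, N}: 1 true → odd ✓
{D, H}: 1 true → odd ✓
{D, N}: 0 true → even ✓
{H, N}: 1 true → odd ✓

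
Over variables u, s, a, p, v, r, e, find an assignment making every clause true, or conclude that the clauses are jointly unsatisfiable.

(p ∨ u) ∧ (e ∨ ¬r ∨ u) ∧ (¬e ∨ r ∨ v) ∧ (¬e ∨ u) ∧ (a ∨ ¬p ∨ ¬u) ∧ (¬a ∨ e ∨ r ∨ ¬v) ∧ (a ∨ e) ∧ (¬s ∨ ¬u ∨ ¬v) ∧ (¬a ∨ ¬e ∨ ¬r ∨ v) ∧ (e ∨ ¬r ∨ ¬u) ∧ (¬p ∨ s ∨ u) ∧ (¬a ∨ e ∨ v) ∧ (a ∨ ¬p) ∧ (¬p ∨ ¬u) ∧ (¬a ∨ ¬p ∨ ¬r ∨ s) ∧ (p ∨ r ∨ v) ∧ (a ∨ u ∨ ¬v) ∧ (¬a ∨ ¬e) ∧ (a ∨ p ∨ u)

u=T; s=F; a=F; p=F; v=T; r=F; e=T

Set u = True.
  then (¬p ∨ ¬u) forces p = False.
Set s = False.
Try a = True:
  (¬a ∨ ¬e) forces e = False.
  (e ∨ ¬r ∨ ¬u) forces r = False.
  (¬a ∨ e ∨ r ∨ ¬v) forces v = False.
  clause (¬a ∨ e ∨ v) is falsified — backtrack.
So a = False.
  then (a ∨ e) forces e = True.
Set v = True.
Set r = False.
All clauses satisfied.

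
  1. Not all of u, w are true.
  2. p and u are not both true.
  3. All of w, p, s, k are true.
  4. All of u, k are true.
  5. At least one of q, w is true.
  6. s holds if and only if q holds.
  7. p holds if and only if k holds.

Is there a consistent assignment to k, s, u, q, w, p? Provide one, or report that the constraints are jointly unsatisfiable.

Case u = True:
  (1) with u=T forces w = False.
  Constraint (3) is violated (w=F) — contradiction.
Case u = False:
  Constraint (4) is violated (u=F) — contradiction.
Both cases fail — unsatisfiable.

Unsatisfiable — no assignment works.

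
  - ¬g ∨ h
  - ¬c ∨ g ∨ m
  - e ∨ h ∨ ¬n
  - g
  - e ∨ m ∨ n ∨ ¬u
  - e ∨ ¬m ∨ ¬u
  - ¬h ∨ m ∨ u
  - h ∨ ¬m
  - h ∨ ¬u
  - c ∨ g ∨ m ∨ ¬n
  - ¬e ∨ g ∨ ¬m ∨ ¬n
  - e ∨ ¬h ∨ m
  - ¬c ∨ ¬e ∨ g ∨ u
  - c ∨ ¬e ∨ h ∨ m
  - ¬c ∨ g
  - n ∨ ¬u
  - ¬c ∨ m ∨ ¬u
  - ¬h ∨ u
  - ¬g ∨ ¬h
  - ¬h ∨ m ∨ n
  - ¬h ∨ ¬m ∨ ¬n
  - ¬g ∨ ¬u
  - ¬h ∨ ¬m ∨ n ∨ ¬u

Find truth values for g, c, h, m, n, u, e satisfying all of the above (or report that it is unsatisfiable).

Unsatisfiable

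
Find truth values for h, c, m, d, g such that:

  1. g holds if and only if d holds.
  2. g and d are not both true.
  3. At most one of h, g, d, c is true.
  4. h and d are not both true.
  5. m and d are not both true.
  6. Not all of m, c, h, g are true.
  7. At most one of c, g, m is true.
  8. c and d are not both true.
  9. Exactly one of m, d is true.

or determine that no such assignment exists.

h: False, c: False, m: True, d: False, g: False

  (1) g=F, d=F — same ✓
  (2) g=F, d=F — not both ✓
  (3) {h, g, d, c}: 0 true — at most one ✓
  (4) h=F, d=F — not both ✓
  (5) m=T, d=F — not both ✓
  (6) {m, c, h, g}: 1/4 true — not all ✓
  (7) {c, g, m}: 1 true — at most one ✓
  (8) c=F, d=F — not both ✓
  (9) {m, d}: 1 true — exactly one ✓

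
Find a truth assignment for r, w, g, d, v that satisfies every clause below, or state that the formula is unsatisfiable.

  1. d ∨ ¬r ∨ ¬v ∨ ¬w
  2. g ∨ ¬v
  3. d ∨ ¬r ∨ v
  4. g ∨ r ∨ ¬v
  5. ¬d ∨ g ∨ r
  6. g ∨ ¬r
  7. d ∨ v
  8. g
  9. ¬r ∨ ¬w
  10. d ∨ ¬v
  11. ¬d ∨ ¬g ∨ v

r = False; w = False; g = True; d = True; v = True

Unit clause (g) forces g = True.
Set r = False.
Set w = False.
Set d = True.
  then (¬d ∨ ¬g ∨ v) forces v = True.
All clauses satisfied.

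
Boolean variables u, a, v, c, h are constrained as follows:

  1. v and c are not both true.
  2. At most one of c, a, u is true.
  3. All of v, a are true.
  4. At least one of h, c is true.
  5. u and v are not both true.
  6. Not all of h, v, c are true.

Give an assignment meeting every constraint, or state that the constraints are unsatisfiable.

u: False, a: True, v: True, c: False, h: True

  (1) v=T, c=F — not both ✓
  (2) {c, a, u}: 1 true — at most one ✓
  (3) {v, a}: all 2 true ✓
  (4) {h, c}: 1 true — at least one ✓
  (5) u=F, v=T — not both ✓
  (6) {h, v, c}: 2/3 true — not all ✓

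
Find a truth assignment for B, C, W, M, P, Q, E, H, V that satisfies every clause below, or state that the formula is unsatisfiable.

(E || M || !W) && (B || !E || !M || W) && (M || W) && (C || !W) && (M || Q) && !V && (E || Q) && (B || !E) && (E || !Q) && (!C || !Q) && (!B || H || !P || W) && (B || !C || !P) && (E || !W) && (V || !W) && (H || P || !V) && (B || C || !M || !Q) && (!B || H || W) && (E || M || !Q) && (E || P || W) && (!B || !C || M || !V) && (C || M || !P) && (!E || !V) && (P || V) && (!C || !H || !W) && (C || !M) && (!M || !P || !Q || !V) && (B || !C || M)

Unit clause (!V) forces V = False.
In (V || !W) only !W is left, so W = False.
In (P || V) only P is left, so P = True.
In (M || W) only M is left, so M = True.
In (C || !M) only C is left, so C = True.
In (!C || !Q) only !Q is left, so Q = False.
In (B || !C || !P) only B is left, so B = True.
In (!B || H || W) only H is left, so H = True.
In (E || Q) only E is left, so E = True.
All clauses satisfied.

B = True; C = True; W = False; M = True; P = True; Q = False; E = True; H = True; V = False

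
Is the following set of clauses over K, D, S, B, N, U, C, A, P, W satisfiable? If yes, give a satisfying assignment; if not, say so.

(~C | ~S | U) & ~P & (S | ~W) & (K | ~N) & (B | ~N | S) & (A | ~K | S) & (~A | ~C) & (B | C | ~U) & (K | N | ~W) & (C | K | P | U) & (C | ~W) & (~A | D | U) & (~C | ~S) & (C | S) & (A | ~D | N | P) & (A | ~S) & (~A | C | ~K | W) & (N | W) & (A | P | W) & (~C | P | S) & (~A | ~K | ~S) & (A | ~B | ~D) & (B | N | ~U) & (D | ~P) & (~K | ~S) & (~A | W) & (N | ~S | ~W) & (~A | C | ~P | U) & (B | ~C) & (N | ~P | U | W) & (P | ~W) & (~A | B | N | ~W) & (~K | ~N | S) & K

Unsatisfiable — no assignment works.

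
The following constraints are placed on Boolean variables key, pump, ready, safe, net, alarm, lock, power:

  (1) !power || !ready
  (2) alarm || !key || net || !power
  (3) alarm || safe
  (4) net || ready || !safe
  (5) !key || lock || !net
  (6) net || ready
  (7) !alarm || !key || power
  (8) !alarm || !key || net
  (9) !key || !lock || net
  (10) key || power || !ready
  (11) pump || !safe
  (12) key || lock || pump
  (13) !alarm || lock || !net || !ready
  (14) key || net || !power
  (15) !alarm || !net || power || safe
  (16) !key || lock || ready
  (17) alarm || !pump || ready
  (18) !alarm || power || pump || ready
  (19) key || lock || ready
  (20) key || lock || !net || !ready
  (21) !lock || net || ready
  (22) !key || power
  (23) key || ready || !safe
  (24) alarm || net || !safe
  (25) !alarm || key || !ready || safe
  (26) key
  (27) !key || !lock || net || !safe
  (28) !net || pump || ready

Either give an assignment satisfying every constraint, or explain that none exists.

key=T, pump=T, ready=F, safe=T, net=T, alarm=T, lock=T, power=T

Unit clause (key) forces key = True.
In (!key || power) only power is left, so power = True.
In (!power || !ready) only !ready is left, so ready = False.
In (net || ready) only net is left, so net = True.
In (!key || lock || ready) only lock is left, so lock = True.
In (!net || pump || ready) only pump is left, so pump = True.
In (alarm || !pump || ready) only alarm is left, so alarm = True.
Set safe = True.
All clauses satisfied.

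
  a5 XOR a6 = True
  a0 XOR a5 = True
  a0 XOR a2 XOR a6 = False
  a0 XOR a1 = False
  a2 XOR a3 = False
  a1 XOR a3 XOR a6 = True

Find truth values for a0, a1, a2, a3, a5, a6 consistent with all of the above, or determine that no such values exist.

Unsatisfiable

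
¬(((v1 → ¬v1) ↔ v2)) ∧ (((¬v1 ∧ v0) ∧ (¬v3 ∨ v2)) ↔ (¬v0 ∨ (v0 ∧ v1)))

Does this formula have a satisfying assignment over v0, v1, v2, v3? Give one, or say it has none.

v0 = True, v1 = False, v2 = False, v3 = True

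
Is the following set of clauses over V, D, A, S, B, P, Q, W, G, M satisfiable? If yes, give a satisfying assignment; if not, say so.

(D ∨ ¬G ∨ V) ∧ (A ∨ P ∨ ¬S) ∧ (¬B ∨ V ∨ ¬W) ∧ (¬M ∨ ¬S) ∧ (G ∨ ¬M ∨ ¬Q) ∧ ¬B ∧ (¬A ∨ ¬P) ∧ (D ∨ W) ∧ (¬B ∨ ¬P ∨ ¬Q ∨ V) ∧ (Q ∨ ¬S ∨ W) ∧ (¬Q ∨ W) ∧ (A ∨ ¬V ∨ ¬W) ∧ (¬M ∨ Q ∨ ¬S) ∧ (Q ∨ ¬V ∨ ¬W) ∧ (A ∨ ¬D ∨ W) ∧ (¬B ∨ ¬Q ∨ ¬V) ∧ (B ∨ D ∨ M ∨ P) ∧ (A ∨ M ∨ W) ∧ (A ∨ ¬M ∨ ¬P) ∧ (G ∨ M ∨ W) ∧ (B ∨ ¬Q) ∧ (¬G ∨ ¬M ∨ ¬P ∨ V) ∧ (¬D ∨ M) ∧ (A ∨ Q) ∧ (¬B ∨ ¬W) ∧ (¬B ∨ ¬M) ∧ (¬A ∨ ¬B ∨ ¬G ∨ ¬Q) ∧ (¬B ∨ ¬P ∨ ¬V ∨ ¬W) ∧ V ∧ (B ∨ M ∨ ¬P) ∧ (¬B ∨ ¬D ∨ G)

V = True, D = True, A = True, S = False, B = False, P = False, Q = False, W = False, G = False, M = True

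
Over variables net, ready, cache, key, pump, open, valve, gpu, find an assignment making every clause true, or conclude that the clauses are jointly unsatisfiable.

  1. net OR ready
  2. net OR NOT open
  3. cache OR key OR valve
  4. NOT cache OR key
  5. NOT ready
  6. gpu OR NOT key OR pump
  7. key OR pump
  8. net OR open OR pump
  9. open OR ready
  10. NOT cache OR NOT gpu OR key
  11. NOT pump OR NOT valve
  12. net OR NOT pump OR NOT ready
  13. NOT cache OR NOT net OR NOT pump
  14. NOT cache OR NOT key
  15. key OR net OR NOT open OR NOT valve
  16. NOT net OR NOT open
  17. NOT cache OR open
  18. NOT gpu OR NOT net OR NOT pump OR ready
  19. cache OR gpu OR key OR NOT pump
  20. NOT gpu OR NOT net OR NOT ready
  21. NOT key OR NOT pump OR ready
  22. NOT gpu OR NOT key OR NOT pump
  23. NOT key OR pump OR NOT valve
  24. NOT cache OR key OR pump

Case ready = True:
  Clause (NOT ready) is falsified — contradiction.
Case ready = False:
  (net OR ready) forces net = True.
  (open OR ready) forces open = True.
  Clause (NOT net OR NOT open) is falsified — contradiction.
Both cases fail, so the formula is unsatisfiable.

Unsatisfiable — no assignment works.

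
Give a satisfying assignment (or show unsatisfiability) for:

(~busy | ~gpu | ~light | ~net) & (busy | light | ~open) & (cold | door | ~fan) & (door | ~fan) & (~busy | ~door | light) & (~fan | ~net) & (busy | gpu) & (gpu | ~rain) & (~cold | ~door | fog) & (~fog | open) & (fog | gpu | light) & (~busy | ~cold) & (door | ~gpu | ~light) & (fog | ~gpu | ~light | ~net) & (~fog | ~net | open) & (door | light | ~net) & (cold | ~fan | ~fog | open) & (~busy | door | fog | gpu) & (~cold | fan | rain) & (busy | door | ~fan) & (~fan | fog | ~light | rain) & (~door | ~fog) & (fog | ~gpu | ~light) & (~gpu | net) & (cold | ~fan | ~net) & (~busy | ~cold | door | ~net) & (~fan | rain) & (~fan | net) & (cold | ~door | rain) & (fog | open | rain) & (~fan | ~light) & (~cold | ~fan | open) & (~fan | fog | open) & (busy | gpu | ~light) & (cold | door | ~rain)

busy = True, rain = False, light = False, fan = False, door = False, fog = True, cold = False, gpu = False, net = False, open = True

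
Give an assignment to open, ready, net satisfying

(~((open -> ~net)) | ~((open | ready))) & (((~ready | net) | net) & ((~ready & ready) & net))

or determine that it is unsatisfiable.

Unsatisfiable

Case ready = True: the conjunct ~ready is False.
Case ready = False: the conjunct ready is False.
Both cases fail — unsatisfiable.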